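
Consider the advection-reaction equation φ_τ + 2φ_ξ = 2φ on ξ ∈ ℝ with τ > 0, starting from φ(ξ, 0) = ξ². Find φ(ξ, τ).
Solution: Substitute φ = exp(2τ)u, i.e. u = exp(-2τ)φ.
By the product rule, φ_τ = exp(2τ)(u_τ + 2u), φ_ξ = exp(2τ)u_ξ.
Substituting into the PDE and dividing by exp(2τ): u_τ + 2u + 2u_ξ = 2u.
The lower-order terms cancel, leaving the standard advection equation u_τ + 2u_ξ = 0.
Initial data for u: u(ξ,0) = φ(ξ,0) = ξ².
Solve for u:
  By method of characteristics (waves move right with speed 2):
  Along characteristics ξ - 2τ = const, u is constant, so u(ξ,τ) = f(ξ - 2τ) with f = u(·, 0).
Hence u(ξ,τ) = ξ² - 4ξτ + 4τ².
Transform back: φ(ξ,τ) = exp(2τ)u(ξ,τ).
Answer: φ(ξ, τ) = ξ²exp(2τ) - 4ξτexp(2τ) + 4τ²exp(2τ)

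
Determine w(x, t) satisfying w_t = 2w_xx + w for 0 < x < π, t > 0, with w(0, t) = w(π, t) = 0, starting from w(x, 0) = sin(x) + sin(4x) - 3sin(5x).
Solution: Substitute w = exp(t)u, i.e. u = exp(-t)w.
By the product rule, w_t = exp(t)(u_t + u), w_xx = exp(t)u_xx.
Substituting into the PDE and dividing by exp(t): u_t + u = 2u_xx + u.
The lower-order terms cancel, leaving the standard heat equation u_t = 2u_xx.
Initial data for u: u(x,0) = w(x,0) = sin(x) + sin(4x) - 3sin(5x). The boundary conditions carry over: u(0,t) = u(π,t) = 0.
Solve for u:
  Using separation of variables u = X(x)T(t):
  Eigenfunctions: sin(nx), n = 1, 2, 3, ...
  General solution: u(x, t) = Σ c_n sin(nx) exp(-2n² t)
  Matching u(x,0) = sin(x) + sin(4x) - 3sin(5x) term by term: c_1=1, c_4=1, c_5=-3.
Hence u(x,t) = exp(-2t)sin(x) + exp(-32t)sin(4x) - 3exp(-50t)sin(5x).
Transform back: w(x,t) = exp(t)u(x,t).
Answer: w(x, t) = exp(-t)sin(x) + exp(-31t)sin(4x) - 3exp(-49t)sin(5x)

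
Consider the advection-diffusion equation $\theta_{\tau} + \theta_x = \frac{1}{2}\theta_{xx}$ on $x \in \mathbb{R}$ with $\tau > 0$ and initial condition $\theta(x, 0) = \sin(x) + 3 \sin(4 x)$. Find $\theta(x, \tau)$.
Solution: Moving frame: $\eta = x - \tau$, $\sigma = \tau$, $\theta = u(\eta,\sigma)$, so $\theta_{\tau} = u_{\sigma} - u_{\eta}$ and $\theta_{xx} = u_{\eta\eta}$.
Hence $\theta_{\tau} + \theta_x = u_{\sigma}$ and the PDE becomes the heat equation $u_{\sigma} = \frac{1}{2}u_{\eta\eta}$ on $\eta \in \mathbb{R}$.
Initial data: $u(\eta,0) = \theta(\eta,0) = \sin(\eta) + 3 \sin(4 \eta)$. Each mode $\sin(n\eta)$ decays as $e^{-n^2\sigma/2}$ on $\mathbb{R}$, so $u(\eta,\sigma) = \sum c_n e^{-n^2\sigma/2} \sin(n\eta)$ with $c_1=1, c_4=3$: $u(\eta,\sigma) = 3 e^{-8 \sigma} \sin(4 \eta) + e^{-\sigma/2} \sin(\eta)$.
Substituting back: $\theta(x,\tau) = u(x - \tau, \tau)$.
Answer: $\theta(x, \tau) = -3 e^{-8 \tau} \sin(4 \tau - 4 x) -  e^{-\tau/2} \sin(\tau - x)$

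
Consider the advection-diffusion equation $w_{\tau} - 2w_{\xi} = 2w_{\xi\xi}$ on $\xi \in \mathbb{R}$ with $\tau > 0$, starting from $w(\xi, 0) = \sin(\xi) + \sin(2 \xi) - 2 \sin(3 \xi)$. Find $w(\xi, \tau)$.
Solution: Moving frame: $\eta = \xi + 2\tau$, $\sigma = \tau$, $w = u(\eta,\sigma)$, so $w_{\tau} = u_{\sigma} + 2u_{\eta}$ and $w_{\xi\xi} = u_{\eta\eta}$.
Hence $w_{\tau} - 2w_{\xi} = u_{\sigma}$ and the PDE becomes the heat equation $u_{\sigma} = 2u_{\eta\eta}$ on $\eta \in \mathbb{R}$.
Initial data: $u(\eta,0) = w(\eta,0) = \sin(\eta) + \sin(2 \eta) - 2 \sin(3 \eta)$. Each mode $\sin(n\eta)$ decays as $e^{-2n^2\sigma}$ on $\mathbb{R}$, so $u(\eta,\sigma) = \sum c_n e^{-2n^2\sigma} \sin(n\eta)$ with $c_1=1, c_2=1, c_3=-2$: $u(\eta,\sigma) = e^{-2 \sigma} \sin(\eta) + e^{-8 \sigma} \sin(2 \eta) - 2 e^{-18 \sigma} \sin(3 \eta)$.
Substituting back: $w(\xi,\tau) = u(\xi + 2\tau, \tau)$.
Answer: $w(\xi, \tau) = e^{-2 \tau} \sin(2 \tau + \xi) + e^{-8 \tau} \sin(4 \tau + 2 \xi) - 2 e^{-18 \tau} \sin(6 \tau + 3 \xi)$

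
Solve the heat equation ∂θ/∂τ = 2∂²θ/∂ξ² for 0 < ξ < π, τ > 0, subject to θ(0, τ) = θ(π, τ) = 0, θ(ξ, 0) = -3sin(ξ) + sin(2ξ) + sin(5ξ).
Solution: Using separation of variables θ = X(ξ)G(τ):
Eigenfunctions: sin(nξ), n = 1, 2, 3, ...
General solution: θ(ξ, τ) = Σ c_n sin(nξ) exp(-2n² τ)
Matching θ(ξ,0) = -3sin(ξ) + sin(2ξ) + sin(5ξ) term by term: c_1=-3, c_2=1, c_5=1.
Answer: θ(ξ, τ) = -3exp(-2τ)sin(ξ) + exp(-8τ)sin(2ξ) + exp(-50τ)sin(5ξ)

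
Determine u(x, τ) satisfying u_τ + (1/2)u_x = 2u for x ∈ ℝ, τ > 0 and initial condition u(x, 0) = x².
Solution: Substitute u = exp(2τ)w, i.e. w = exp(-2τ)u.
By the product rule, u_τ = exp(2τ)(w_τ + 2w), u_x = exp(2τ)w_x.
Substituting into the PDE and dividing by exp(2τ): w_τ + 2w + (1/2)w_x = 2w.
The lower-order terms cancel, leaving the standard advection equation w_τ + (1/2)w_x = 0.
Initial data for w: w(x,0) = u(x,0) = x².
Solve for w:
  By method of characteristics (waves move right with speed 1/2):
  Along characteristics x - (1/2)τ = const, w is constant, so w(x,τ) = f(x - (1/2)τ) with f = w(·, 0).
Hence w(x,τ) = x² - xτ + (1/4)τ².
Transform back: u(x,τ) = exp(2τ)w(x,τ).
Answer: u(x, τ) = x²exp(2τ) - xτexp(2τ) + (1/4)τ²exp(2τ)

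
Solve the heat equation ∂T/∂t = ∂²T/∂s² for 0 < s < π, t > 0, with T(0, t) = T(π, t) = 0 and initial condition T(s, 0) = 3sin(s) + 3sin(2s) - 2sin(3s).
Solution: Separating variables: T = Σ c_n exp(-n²t) sin(ns). From T(s,0) = 3sin(s) + 3sin(2s) - 2sin(3s): c_1=3, c_2=3, c_3=-2.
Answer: T(s, t) = 3exp(-t)sin(s) + 3exp(-4t)sin(2s) - 2exp(-9t)sin(3s)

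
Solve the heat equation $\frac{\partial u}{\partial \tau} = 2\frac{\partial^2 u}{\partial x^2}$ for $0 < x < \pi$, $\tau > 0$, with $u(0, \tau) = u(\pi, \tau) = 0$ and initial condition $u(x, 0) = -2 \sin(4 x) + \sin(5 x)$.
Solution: Using separation of variables $u = X(x)T(\tau)$:
Eigenfunctions: $\sin(nx)$, $n = 1, 2, 3, \ldots$
General solution: $u(x, \tau) = \sum c_n \sin(nx) e^{-2n^2 \tau}$
Matching $u(x,0) = -2 \sin(4 x) + \sin(5 x)$ term by term: $c_4=-2, c_5=1$.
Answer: $u(x, \tau) = -2 e^{-32 \tau} \sin(4 x) + e^{-50 \tau} \sin(5 x)$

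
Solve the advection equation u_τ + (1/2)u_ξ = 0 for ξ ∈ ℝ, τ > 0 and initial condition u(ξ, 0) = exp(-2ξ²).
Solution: By method of characteristics (waves move right with speed 1/2):
Along characteristics ξ - (1/2)τ = const, u is constant, so u(ξ,τ) = f(ξ - (1/2)τ) with f = u(·, 0).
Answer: u(ξ, τ) = exp(-2(ξ - τ/2)²)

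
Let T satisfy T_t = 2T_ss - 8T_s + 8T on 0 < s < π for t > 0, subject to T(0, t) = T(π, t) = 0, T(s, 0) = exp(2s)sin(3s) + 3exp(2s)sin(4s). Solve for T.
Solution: Substitute T = exp(2s)u.
Then T_s = exp(2s)(u_s + 2u), T_ss = exp(2s)(u_ss + 4u_s + 4u), T_t = exp(2s)u_t; substituting and dividing by exp(2s), the lower-order terms cancel: u_t = 2u_ss (standard heat equation).
Data for u: u(s,0) = exp(-2s)T(s,0) = sin(3s) + 3sin(4s). The boundary conditions carry over: u(0,t) = u(π,t) = 0.
Separating variables: u = Σ c_n exp(-2n²t) sin(ns). From u(s,0) = sin(3s) + 3sin(4s): c_3=1, c_4=3.
So u(s,t) = exp(-18t)sin(3s) + 3exp(-32t)sin(4s), and T(s,t) = exp(2s)u(s,t).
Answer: T(s, t) = exp(2s)exp(-18t)sin(3s) + 3exp(2s)exp(-32t)sin(4s)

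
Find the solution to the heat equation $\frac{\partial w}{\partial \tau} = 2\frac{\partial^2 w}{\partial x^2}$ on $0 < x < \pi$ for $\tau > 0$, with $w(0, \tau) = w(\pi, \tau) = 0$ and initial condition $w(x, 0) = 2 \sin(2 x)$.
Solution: Using separation of variables $w = X(x)T(\tau)$:
Eigenfunctions: $\sin(nx)$, $n = 1, 2, 3, \ldots$
General solution: $w(x, \tau) = \sum c_n \sin(nx) e^{-2n^2 \tau}$
Matching $w(x,0) = 2 \sin(2 x)$ term by term: $c_2=2$.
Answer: $w(x, \tau) = 2 e^{-8 \tau} \sin(2 x)$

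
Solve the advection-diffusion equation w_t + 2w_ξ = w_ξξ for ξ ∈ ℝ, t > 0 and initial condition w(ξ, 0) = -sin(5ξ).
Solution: Moving frame: η = ξ - 2t, σ = t, w = u(η,σ), so w_t = u_σ - 2u_η and w_ξξ = u_ηη.
Hence w_t + 2w_ξ = u_σ and the PDE becomes the heat equation u_σ = u_ηη on η ∈ ℝ.
Initial data: u(η,0) = w(η,0) = -sin(5η). Each mode sin(nη) decays as exp(-n²σ) on ℝ, so u(η,σ) = Σ c_n exp(-n²σ) sin(nη) with c_5=-1: u(η,σ) = -exp(-25σ)sin(5η).
Substituting back: w(ξ,t) = u(ξ - 2t, t).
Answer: w(ξ, t) = exp(-25t)sin(10t - 5ξ)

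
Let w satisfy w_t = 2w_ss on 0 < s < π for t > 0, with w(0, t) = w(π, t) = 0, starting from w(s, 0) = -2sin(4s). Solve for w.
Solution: Using separation of variables w = X(s)T(t):
Eigenfunctions: sin(ns), n = 1, 2, 3, ...
General solution: w(s, t) = Σ c_n sin(ns) exp(-2n² t)
Matching w(s,0) = -2sin(4s) term by term: c_4=-2.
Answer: w(s, t) = -2exp(-32t)sin(4s)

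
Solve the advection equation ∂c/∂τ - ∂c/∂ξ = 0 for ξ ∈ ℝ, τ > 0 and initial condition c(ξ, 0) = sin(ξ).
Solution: By method of characteristics (waves move left with speed 1):
Along characteristics ξ + τ = const, c is constant, so c(ξ,τ) = f(ξ + τ) with f = c(·, 0).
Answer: c(ξ, τ) = sin(ξ + τ)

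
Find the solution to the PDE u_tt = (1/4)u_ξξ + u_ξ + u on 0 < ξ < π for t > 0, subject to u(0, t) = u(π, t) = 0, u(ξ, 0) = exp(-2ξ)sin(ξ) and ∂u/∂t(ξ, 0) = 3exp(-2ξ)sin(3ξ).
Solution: Substitute u = exp(-2ξ)w.
Then u_ξ = exp(-2ξ)(w_ξ - 2w), u_ξξ = exp(-2ξ)(w_ξξ - 4w_ξ + 4w), u_tt = exp(-2ξ)w_tt; substituting and dividing by exp(-2ξ), the lower-order terms cancel: w_tt = (1/4)w_ξξ (standard wave equation).
Data for w: w(ξ,0) = exp(2ξ)u(ξ,0) = sin(ξ); w_t(ξ,0) = exp(2ξ)u_t(ξ,0) = 3sin(3ξ). The boundary conditions carry over: w(0,t) = w(π,t) = 0.
Separating variables: w = Σ [A_n cos(ω_n t) + B_n sin(ω_n t)] sin(nξ), ω_n = n/2. From ICs (B_n = velocity coefficient / ω_n): A_1=1, B_3=2.
So w(ξ,t) = 2sin(3t/2)sin(3ξ) + sin(ξ)cos(t/2), and u(ξ,t) = exp(-2ξ)w(ξ,t).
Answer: u(ξ, t) = 2exp(-2ξ)sin(3t/2)sin(3ξ) + exp(-2ξ)sin(ξ)cos(t/2)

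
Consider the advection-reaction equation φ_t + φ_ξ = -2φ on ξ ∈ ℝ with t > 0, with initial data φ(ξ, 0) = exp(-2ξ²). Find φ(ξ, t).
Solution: Substitute φ = exp(-2t)u, i.e. u = exp(2t)φ.
By the product rule, φ_t = exp(-2t)(u_t - 2u), φ_ξ = exp(-2t)u_ξ.
Substituting into the PDE and dividing by exp(-2t): u_t - 2u + u_ξ = -2u.
The lower-order terms cancel, leaving the standard advection equation u_t + u_ξ = 0.
Initial data for u: u(ξ,0) = φ(ξ,0) = exp(-2ξ²).
Solve for u:
  By method of characteristics (waves move right with speed 1):
  Along characteristics ξ - t = const, u is constant, so u(ξ,t) = f(ξ - t) with f = u(·, 0).
Hence u(ξ,t) = exp(-2(-t + ξ)²).
Transform back: φ(ξ,t) = exp(-2t)u(ξ,t).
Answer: φ(ξ, t) = exp(-2t)exp(-2(-t + ξ)²)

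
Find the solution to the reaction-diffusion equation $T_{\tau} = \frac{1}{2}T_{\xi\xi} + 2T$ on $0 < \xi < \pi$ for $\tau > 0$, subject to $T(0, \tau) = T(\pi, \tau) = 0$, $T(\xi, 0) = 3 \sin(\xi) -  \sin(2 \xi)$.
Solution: Substitute $T = e^{2\tau}u$, i.e. $u = e^{-2\tau}T$.
By the product rule, $T_{\tau} = e^{2\tau}(u_{\tau} + 2u)$, $T_{\xi\xi} = e^{2\tau}u_{\xi\xi}$.
Substituting into the PDE and dividing by $e^{2\tau}$: $u_{\tau} + 2u = \frac{1}{2}u_{\xi\xi} + 2u$.
The lower-order terms cancel, leaving the standard heat equation $u_{\tau} = \frac{1}{2}u_{\xi\xi}$.
Initial data for $u$: $u(\xi,0) = T(\xi,0) = 3 \sin(\xi) - \sin(2 \xi)$. The boundary conditions carry over: $u(0,\tau) = u(\pi,\tau) = 0$.
Solve for $u$:
  Using separation of variables $u = X(\xi)G(\tau)$:
  Eigenfunctions: $\sin(n\xi)$, $n = 1, 2, 3, \ldots$
  General solution: $u(\xi, \tau) = \sum c_n \sin(n\xi) e^{-n^2 \tau/2}$
  Matching $u(\xi,0) = 3 \sin(\xi) - \sin(2 \xi)$ term by term: $c_1=3, c_2=-1$.
Hence $u(\xi,\tau) = - e^{-2 \tau} \sin(2 \xi) + 3 e^{-\tau/2} \sin(\xi)$.
Transform back: $T(\xi,\tau) = e^{2\tau}u(\xi,\tau)$.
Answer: $T(\xi, \tau) = 3 e^{3 \tau/2} \sin(\xi) -  \sin(2 \xi)$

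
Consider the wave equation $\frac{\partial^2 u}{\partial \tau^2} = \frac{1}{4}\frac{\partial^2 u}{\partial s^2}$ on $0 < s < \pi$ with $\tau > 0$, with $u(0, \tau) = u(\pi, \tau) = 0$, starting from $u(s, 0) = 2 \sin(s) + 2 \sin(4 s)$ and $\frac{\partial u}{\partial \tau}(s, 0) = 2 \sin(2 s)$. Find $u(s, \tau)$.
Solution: Separating variables: $u = \sum [A_n \cos(\omega_n \tau) + B_n \sin(\omega_n \tau)] \sin(ns)$, $\omega_n = n/2$. From ICs ($B_n$ = velocity coefficient / $\omega_n$): $A_1=2, A_4=2, B_2=2$.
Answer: $u(s, \tau) = 2 \sin(\tau) \sin(2 s) + 2 \sin(s) \cos(\tau/2) + 2 \sin(4 s) \cos(2 \tau)$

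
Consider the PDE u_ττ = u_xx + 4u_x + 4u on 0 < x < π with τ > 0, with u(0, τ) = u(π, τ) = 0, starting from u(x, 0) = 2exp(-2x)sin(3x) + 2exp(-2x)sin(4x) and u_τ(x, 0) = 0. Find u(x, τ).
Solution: Substitute u = exp(-2x)w.
Then u_x = exp(-2x)(w_x - 2w), u_xx = exp(-2x)(w_xx - 4w_x + 4w), u_ττ = exp(-2x)w_ττ; substituting and dividing by exp(-2x), the lower-order terms cancel: w_ττ = w_xx (standard wave equation).
Data for w: w(x,0) = exp(2x)u(x,0) = 2sin(3x) + 2sin(4x); w_τ(x,0) = exp(2x)u_τ(x,0) = 0. The boundary conditions carry over: w(0,τ) = w(π,τ) = 0.
Separating variables: w = Σ [A_n cos(ω_n τ) + B_n sin(ω_n τ)] sin(nx), ω_n = n. From ICs: A_3=2, A_4=2.
So w(x,τ) = 2sin(3x)cos(3τ) + 2sin(4x)cos(4τ), and u(x,τ) = exp(-2x)w(x,τ).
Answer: u(x, τ) = 2exp(-2x)sin(3x)cos(3τ) + 2exp(-2x)sin(4x)cos(4τ)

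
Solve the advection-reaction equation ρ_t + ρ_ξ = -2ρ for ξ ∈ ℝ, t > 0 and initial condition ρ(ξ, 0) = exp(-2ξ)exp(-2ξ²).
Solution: Substitute ρ = exp(-2ξ)u, i.e. u = exp(2ξ)ρ.
By the product rule, ρ_ξ = exp(-2ξ)(u_ξ - 2u), ρ_t = exp(-2ξ)u_t.
Substituting into the PDE and dividing by exp(-2ξ): u_t + (u_ξ - 2u) = -2u.
The lower-order terms cancel, leaving the standard advection equation u_t + u_ξ = 0.
Initial data for u: u(ξ,0) = exp(2ξ)ρ(ξ,0) = exp(-2ξ²).
Solve for u:
  By method of characteristics (waves move right with speed 1):
  Along characteristics ξ - t = const, u is constant, so u(ξ,t) = f(ξ - t) with f = u(·, 0).
Hence u(ξ,t) = exp(-2(-t + ξ)²).
Transform back: ρ(ξ,t) = exp(-2ξ)u(ξ,t).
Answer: ρ(ξ, t) = exp(-2ξ)exp(-2(-t + ξ)²)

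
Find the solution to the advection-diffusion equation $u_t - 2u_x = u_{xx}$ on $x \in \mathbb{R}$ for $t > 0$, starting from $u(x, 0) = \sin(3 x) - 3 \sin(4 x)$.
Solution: Moving frame: $\eta = x + 2t$, $\sigma = t$, $u = w(\eta,\sigma)$, so $u_t = w_{\sigma} + 2w_{\eta}$ and $u_{xx} = w_{\eta\eta}$.
Hence $u_t - 2u_x = w_{\sigma}$ and the PDE becomes the heat equation $w_{\sigma} = w_{\eta\eta}$ on $\eta \in \mathbb{R}$.
Initial data: $w(\eta,0) = u(\eta,0) = \sin(3 \eta) - 3 \sin(4 \eta)$. Each mode $\sin(n\eta)$ decays as $e^{-n^2\sigma}$ on $\mathbb{R}$, so $w(\eta,\sigma) = \sum c_n e^{-n^2\sigma} \sin(n\eta)$ with $c_3=1, c_4=-3$: $w(\eta,\sigma) = e^{-9 \sigma} \sin(3 \eta) - 3 e^{-16 \sigma} \sin(4 \eta)$.
Substituting back: $u(x,t) = w(x + 2t, t)$.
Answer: $u(x, t) = e^{-9 t} \sin(6 t + 3 x) - 3 e^{-16 t} \sin(8 t + 4 x)$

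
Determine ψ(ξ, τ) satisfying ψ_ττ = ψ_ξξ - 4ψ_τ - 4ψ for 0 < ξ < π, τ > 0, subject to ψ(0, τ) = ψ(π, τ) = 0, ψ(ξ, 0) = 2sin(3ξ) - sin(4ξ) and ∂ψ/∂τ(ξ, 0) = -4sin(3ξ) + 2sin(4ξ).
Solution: Substitute ψ = exp(-2τ)u, i.e. u = exp(2τ)ψ.
By the product rule, ψ_τ = exp(-2τ)(u_τ - 2u), ψ_ττ = exp(-2τ)(u_ττ - 4u_τ + 4u), ψ_ξξ = exp(-2τ)u_ξξ.
Substituting into the PDE and dividing by exp(-2τ): u_ττ - 4u_τ + 4u = u_ξξ - 4(u_τ - 2u) - 4u.
The lower-order terms cancel, leaving the standard wave equation u_ττ = u_ξξ.
Initial data for u: u(ξ,0) = ψ(ξ,0) = 2sin(3ξ) - sin(4ξ); u_τ(ξ,0) = ψ_τ(ξ,0) + 2ψ(ξ,0) = 0. The boundary conditions carry over: u(0,τ) = u(π,τ) = 0.
Solve for u:
  Using separation of variables u = X(ξ)T(τ):
  Eigenfunctions: sin(nξ), n = 1, 2, 3, ...
  General solution: u(ξ, τ) = Σ [A_n cos(n τ) + B_n sin(n τ)] sin(nξ)
  From u(ξ,0) = 2sin(3ξ) - sin(4ξ): A_3=2, A_4=-1. From u_τ(ξ,0) = 0: all B_n = 0.
Hence u(ξ,τ) = 2sin(3ξ)cos(3τ) - sin(4ξ)cos(4τ).
Transform back: ψ(ξ,τ) = exp(-2τ)u(ξ,τ).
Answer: ψ(ξ, τ) = 2exp(-2τ)sin(3ξ)cos(3τ) - exp(-2τ)sin(4ξ)cos(4τ)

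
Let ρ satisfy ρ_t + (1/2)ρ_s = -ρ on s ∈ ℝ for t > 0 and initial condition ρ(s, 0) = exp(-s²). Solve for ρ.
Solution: Substitute ρ = exp(-t)u.
Then ρ_t = exp(-t)(u_t - u), ρ_s = exp(-t)u_s; substituting and dividing by exp(-t), the lower-order terms cancel: u_t + (1/2)u_s = 0 (standard advection equation).
Data for u: u(s,0) = ρ(s,0) = exp(-s²).
By characteristics (ds/dt = 1/2), u(s,t) = f(s - (1/2)t) with f = u(·, 0).
So u(s,t) = exp(-(s - t/2)²), and ρ(s,t) = exp(-t)u(s,t).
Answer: ρ(s, t) = exp(-t)exp(-(s - t/2)²)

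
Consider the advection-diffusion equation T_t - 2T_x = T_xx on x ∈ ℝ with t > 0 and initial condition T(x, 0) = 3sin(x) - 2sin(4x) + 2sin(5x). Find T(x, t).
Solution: Moving frame: η = x + 2t, σ = t, T = u(η,σ), so T_t = u_σ + 2u_η and T_xx = u_ηη.
Hence T_t - 2T_x = u_σ and the PDE becomes the heat equation u_σ = u_ηη on η ∈ ℝ.
Initial data: u(η,0) = T(η,0) = 3sin(η) - 2sin(4η) + 2sin(5η). Each mode sin(nη) decays as exp(-n²σ) on ℝ, so u(η,σ) = Σ c_n exp(-n²σ) sin(nη) with c_1=3, c_4=-2, c_5=2: u(η,σ) = 3exp(-σ)sin(η) - 2exp(-16σ)sin(4η) + 2exp(-25σ)sin(5η).
Substituting back: T(x,t) = u(x + 2t, t).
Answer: T(x, t) = 3exp(-t)sin(2t + x) - 2exp(-16t)sin(8t + 4x) + 2exp(-25t)sin(10t + 5x)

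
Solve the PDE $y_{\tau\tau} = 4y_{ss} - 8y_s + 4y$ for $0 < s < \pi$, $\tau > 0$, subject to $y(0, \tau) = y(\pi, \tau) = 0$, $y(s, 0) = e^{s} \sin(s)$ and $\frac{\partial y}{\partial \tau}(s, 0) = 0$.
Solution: Substitute $y = e^{s}u$.
Then $y_s = e^{s}(u_s + u)$, $y_{ss} = e^{s}(u_{ss} + 2u_s + u)$, $y_{\tau\tau} = e^{s}u_{\tau\tau}$; substituting and dividing by $e^{s}$, the lower-order terms cancel: $u_{\tau\tau} = 4u_{ss}$ (standard wave equation).
Data for $u$: $u(s,0) = e^{-s}y(s,0) = \sin(s)$; $u_{\tau}(s,0) = e^{-s}y_{\tau}(s,0) = 0$. The boundary conditions carry over: $u(0,\tau) = u(\pi,\tau) = 0$.
Separating variables: $u = \sum [A_n \cos(\omega_n \tau) + B_n \sin(\omega_n \tau)] \sin(ns)$, $\omega_n = 2n$. From ICs: $A_1=1$.
So $u(s,\tau) = \sin(s) \cos(2 \tau)$, and $y(s,\tau) = e^{s}u(s,\tau)$.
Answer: $y(s, \tau) = e^{s} \sin(s) \cos(2 \tau)$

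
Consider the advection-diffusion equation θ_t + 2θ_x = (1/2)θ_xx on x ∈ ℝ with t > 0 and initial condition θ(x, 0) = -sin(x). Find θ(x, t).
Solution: Change to a moving frame: let η = x - 2t, σ = t and write θ(x,t) = u(η,σ).
By the chain rule θ_t = u_σ - 2u_η, θ_x = u_η, θ_xx = u_ηη.
Then θ_t + 2θ_x = u_σ: the advection term cancels and the PDE becomes the heat equation u_σ = (1/2)u_ηη on η ∈ ℝ.
Initial data: u(η,0) = θ(η,0) = -sin(η).
On η ∈ ℝ each mode satisfies (sin(nη))″ = -n² sin(nη), so exp(-n²σ/2) sin(nη) solves the heat equation; by superposition u(η,σ) = Σ c_n exp(-n²σ/2) sin(nη).
Reading off the coefficients: c_1=-1, so u(η,σ) = -exp(-σ/2)sin(η).
Substituting back η = x - 2t, σ = t: θ(x,t) = u(x - 2t, t).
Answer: θ(x, t) = exp(-t/2)sin(2t - x)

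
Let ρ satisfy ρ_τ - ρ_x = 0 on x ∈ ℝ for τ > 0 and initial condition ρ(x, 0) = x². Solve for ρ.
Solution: By method of characteristics (waves move left with speed 1):
Along characteristics x + τ = const, ρ is constant, so ρ(x,τ) = f(x + τ) with f = ρ(·, 0).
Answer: ρ(x, τ) = x² + 2xτ + τ²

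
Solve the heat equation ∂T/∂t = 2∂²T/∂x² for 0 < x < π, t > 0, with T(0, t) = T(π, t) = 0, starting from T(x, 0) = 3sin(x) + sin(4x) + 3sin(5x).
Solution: Separating variables: T = Σ c_n exp(-2n²t) sin(nx). From T(x,0) = 3sin(x) + sin(4x) + 3sin(5x): c_1=3, c_4=1, c_5=3.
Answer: T(x, t) = 3exp(-2t)sin(x) + exp(-32t)sin(4x) + 3exp(-50t)sin(5x)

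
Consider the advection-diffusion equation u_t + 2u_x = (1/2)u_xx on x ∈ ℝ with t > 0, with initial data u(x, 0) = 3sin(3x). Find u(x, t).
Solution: Change to a moving frame: let η = x - 2t, σ = t and write u(x,t) = w(η,σ).
By the chain rule u_t = w_σ - 2w_η, u_x = w_η, u_xx = w_ηη.
Then u_t + 2u_x = w_σ: the advection term cancels and the PDE becomes the heat equation w_σ = (1/2)w_ηη on η ∈ ℝ.
Initial data: w(η,0) = u(η,0) = 3sin(3η).
On η ∈ ℝ each mode satisfies (sin(nη))″ = -n² sin(nη), so exp(-n²σ/2) sin(nη) solves the heat equation; by superposition w(η,σ) = Σ c_n exp(-n²σ/2) sin(nη).
Reading off the coefficients: c_3=3, so w(η,σ) = 3exp(-9σ/2)sin(3η).
Substituting back η = x - 2t, σ = t: u(x,t) = w(x - 2t, t).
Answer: u(x, t) = -3exp(-9t/2)sin(6t - 3x)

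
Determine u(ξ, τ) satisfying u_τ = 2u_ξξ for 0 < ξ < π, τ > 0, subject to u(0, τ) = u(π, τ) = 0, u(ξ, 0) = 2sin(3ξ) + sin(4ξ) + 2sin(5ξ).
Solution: Using separation of variables u = X(ξ)T(τ):
Eigenfunctions: sin(nξ), n = 1, 2, 3, ...
General solution: u(ξ, τ) = Σ c_n sin(nξ) exp(-2n² τ)
Matching u(ξ,0) = 2sin(3ξ) + sin(4ξ) + 2sin(5ξ) term by term: c_3=2, c_4=1, c_5=2.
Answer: u(ξ, τ) = 2exp(-18τ)sin(3ξ) + exp(-32τ)sin(4ξ) + 2exp(-50τ)sin(5ξ)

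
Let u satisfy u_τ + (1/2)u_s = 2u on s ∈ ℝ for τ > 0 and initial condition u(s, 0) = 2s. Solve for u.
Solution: Substitute u = exp(2τ)w.
Then u_τ = exp(2τ)(w_τ + 2w), u_s = exp(2τ)w_s; substituting and dividing by exp(2τ), the lower-order terms cancel: w_τ + (1/2)w_s = 0 (standard advection equation).
Data for w: w(s,0) = u(s,0) = 2s.
By characteristics (ds/dτ = 1/2), w(s,τ) = f(s - (1/2)τ) with f = w(·, 0).
So w(s,τ) = 2s - τ, and u(s,τ) = exp(2τ)w(s,τ).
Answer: u(s, τ) = 2sexp(2τ) - τexp(2τ)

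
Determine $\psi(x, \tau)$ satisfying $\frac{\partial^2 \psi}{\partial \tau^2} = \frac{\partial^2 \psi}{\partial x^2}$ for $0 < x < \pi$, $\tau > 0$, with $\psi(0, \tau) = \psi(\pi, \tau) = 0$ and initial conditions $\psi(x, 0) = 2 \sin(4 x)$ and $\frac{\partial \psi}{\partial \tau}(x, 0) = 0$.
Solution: Separating variables: $\psi = \sum [A_n \cos(\omega_n \tau) + B_n \sin(\omega_n \tau)] \sin(nx)$, $\omega_n = n$. From ICs: $A_4=2$.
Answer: $\psi(x, \tau) = 2 \sin(4 x) \cos(4 \tau)$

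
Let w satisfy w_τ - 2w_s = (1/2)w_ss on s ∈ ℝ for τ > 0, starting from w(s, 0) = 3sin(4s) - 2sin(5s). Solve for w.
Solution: Moving frame: η = s + 2τ, σ = τ, w = u(η,σ), so w_τ = u_σ + 2u_η and w_ss = u_ηη.
Hence w_τ - 2w_s = u_σ and the PDE becomes the heat equation u_σ = (1/2)u_ηη on η ∈ ℝ.
Initial data: u(η,0) = w(η,0) = 3sin(4η) - 2sin(5η). Each mode sin(nη) decays as exp(-n²σ/2) on ℝ, so u(η,σ) = Σ c_n exp(-n²σ/2) sin(nη) with c_4=3, c_5=-2: u(η,σ) = 3exp(-8σ)sin(4η) - 2exp(-25σ/2)sin(5η).
Substituting back: w(s,τ) = u(s + 2τ, τ).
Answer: w(s, τ) = 3exp(-8τ)sin(4s + 8τ) - 2exp(-25τ/2)sin(5s + 10τ)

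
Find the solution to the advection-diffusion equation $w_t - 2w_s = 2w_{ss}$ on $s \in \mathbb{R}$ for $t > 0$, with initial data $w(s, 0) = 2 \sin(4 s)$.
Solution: Change to a moving frame: let $\eta = s + 2t$, $\sigma = t$ and write $w(s,t) = u(\eta,\sigma)$.
By the chain rule $w_t = u_{\sigma} + 2u_{\eta}$, $w_s = u_{\eta}$, $w_{ss} = u_{\eta\eta}$.
Then $w_t - 2w_s = u_{\sigma}$: the advection term cancels and the PDE becomes the heat equation $u_{\sigma} = 2u_{\eta\eta}$ on $\eta \in \mathbb{R}$.
Initial data: $u(\eta,0) = w(\eta,0) = 2 \sin(4 \eta)$.
On $\eta \in \mathbb{R}$ each mode satisfies $(\sin(n\eta))'' = -n^2 \sin(n\eta)$, so $e^{-2n^2\sigma} \sin(n\eta)$ solves the heat equation; by superposition $u(\eta,\sigma) = \sum c_n e^{-2n^2\sigma} \sin(n\eta)$.
Reading off the coefficients: $c_4=2$, so $u(\eta,\sigma) = 2 e^{-32 \sigma} \sin(4 \eta)$.
Substituting back $\eta = s + 2t$, $\sigma = t$: $w(s,t) = u(s + 2t, t)$.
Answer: $w(s, t) = 2 e^{-32 t} \sin(4 s + 8 t)$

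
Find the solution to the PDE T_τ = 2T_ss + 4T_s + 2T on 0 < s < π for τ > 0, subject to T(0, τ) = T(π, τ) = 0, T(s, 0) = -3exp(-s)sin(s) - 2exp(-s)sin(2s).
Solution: Substitute T = exp(-s)u, i.e. u = exp(s)T.
By the product rule, T_s = exp(-s)(u_s - u), T_ss = exp(-s)(u_ss - 2u_s + u), T_τ = exp(-s)u_τ.
Substituting into the PDE and dividing by exp(-s): u_τ = 2(u_ss - 2u_s + u) + 4(u_s - u) + 2u.
The lower-order terms cancel, leaving the standard heat equation u_τ = 2u_ss.
Initial data for u: u(s,0) = exp(s)T(s,0) = -3sin(s) - 2sin(2s). The boundary conditions carry over: u(0,τ) = u(π,τ) = 0.
Solve for u:
  Using separation of variables u = X(s)G(τ):
  Eigenfunctions: sin(ns), n = 1, 2, 3, ...
  General solution: u(s, τ) = Σ c_n sin(ns) exp(-2n² τ)
  Matching u(s,0) = -3sin(s) - 2sin(2s) term by term: c_1=-3, c_2=-2.
Hence u(s,τ) = -3exp(-2τ)sin(s) - 2exp(-8τ)sin(2s).
Transform back: T(s,τ) = exp(-s)u(s,τ).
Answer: T(s, τ) = -3exp(-s)exp(-2τ)sin(s) - 2exp(-s)exp(-8τ)sin(2s)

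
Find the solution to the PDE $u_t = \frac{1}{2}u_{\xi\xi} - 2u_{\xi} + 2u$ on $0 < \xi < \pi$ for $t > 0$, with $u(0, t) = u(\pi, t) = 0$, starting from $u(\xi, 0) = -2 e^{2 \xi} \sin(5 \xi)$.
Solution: Substitute $u = e^{2\xi}w$, i.e. $w = e^{-2\xi}u$.
By the product rule, $u_{\xi} = e^{2\xi}(w_{\xi} + 2w)$, $u_{\xi\xi} = e^{2\xi}(w_{\xi\xi} + 4w_{\xi} + 4w)$, $u_t = e^{2\xi}w_t$.
Substituting into the PDE and dividing by $e^{2\xi}$: $w_t = \frac{1}{2}(w_{\xi\xi} + 4w_{\xi} + 4w) - 2(w_{\xi} + 2w) + 2w$.
The lower-order terms cancel, leaving the standard heat equation $w_t = \frac{1}{2}w_{\xi\xi}$.
Initial data for $w$: $w(\xi,0) = e^{-2\xi}u(\xi,0) = -2 \sin(5 \xi)$. The boundary conditions carry over: $w(0,t) = w(\pi,t) = 0$.
Solve for $w$:
  Using separation of variables $w = X(\xi)T(t)$:
  Eigenfunctions: $\sin(n\xi)$, $n = 1, 2, 3, \ldots$
  General solution: $w(\xi, t) = \sum c_n \sin(n\xi) e^{-n^2 t/2}$
  Matching $w(\xi,0) = -2 \sin(5 \xi)$ term by term: $c_5=-2$.
Hence $w(\xi,t) = -2 e^{-25 t/2} \sin(5 \xi)$.
Transform back: $u(\xi,t) = e^{2\xi}w(\xi,t)$.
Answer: $u(\xi, t) = -2 e^{2 \xi} e^{-25 t/2} \sin(5 \xi)$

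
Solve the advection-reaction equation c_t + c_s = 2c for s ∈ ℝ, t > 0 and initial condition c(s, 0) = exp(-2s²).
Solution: Substitute c = exp(2t)u.
Then c_t = exp(2t)(u_t + 2u), c_s = exp(2t)u_s; substituting and dividing by exp(2t), the lower-order terms cancel: u_t + u_s = 0 (standard advection equation).
Data for u: u(s,0) = c(s,0) = exp(-2s²).
By characteristics (ds/dt = 1), u(s,t) = f(s - t) with f = u(·, 0).
So u(s,t) = exp(-2(s - t)²), and c(s,t) = exp(2t)u(s,t).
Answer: c(s, t) = exp(2t)exp(-2(s - t)²)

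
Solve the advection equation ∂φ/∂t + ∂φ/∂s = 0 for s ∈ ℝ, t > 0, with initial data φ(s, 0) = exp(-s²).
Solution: By characteristics (ds/dt = 1), φ(s,t) = f(s - t) with f = φ(·, 0).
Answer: φ(s, t) = exp(-(s - t)²)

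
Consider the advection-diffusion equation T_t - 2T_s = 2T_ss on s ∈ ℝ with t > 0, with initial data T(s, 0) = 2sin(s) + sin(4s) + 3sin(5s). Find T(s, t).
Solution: Change to a moving frame: let η = s + 2t, σ = t and write T(s,t) = u(η,σ).
By the chain rule T_t = u_σ + 2u_η, T_s = u_η, T_ss = u_ηη.
Then T_t - 2T_s = u_σ: the advection term cancels and the PDE becomes the heat equation u_σ = 2u_ηη on η ∈ ℝ.
Initial data: u(η,0) = T(η,0) = 2sin(η) + sin(4η) + 3sin(5η).
On η ∈ ℝ each mode satisfies (sin(nη))″ = -n² sin(nη), so exp(-2n²σ) sin(nη) solves the heat equation; by superposition u(η,σ) = Σ c_n exp(-2n²σ) sin(nη).
Reading off the coefficients: c_1=2, c_4=1, c_5=3, so u(η,σ) = 2exp(-2σ)sin(η) + exp(-32σ)sin(4η) + 3exp(-50σ)sin(5η).
Substituting back η = s + 2t, σ = t: T(s,t) = u(s + 2t, t).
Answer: T(s, t) = 2exp(-2t)sin(s + 2t) + exp(-32t)sin(4s + 8t) + 3exp(-50t)sin(5s + 10t)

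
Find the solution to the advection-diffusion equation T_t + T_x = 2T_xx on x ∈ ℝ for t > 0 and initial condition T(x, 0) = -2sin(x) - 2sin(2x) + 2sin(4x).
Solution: Change to a moving frame: let η = x - t, σ = t and write T(x,t) = u(η,σ).
By the chain rule T_t = u_σ - u_η, T_x = u_η, T_xx = u_ηη.
Then T_t + T_x = u_σ: the advection term cancels and the PDE becomes the heat equation u_σ = 2u_ηη on η ∈ ℝ.
Initial data: u(η,0) = T(η,0) = -2sin(η) - 2sin(2η) + 2sin(4η).
On η ∈ ℝ each mode satisfies (sin(nη))″ = -n² sin(nη), so exp(-2n²σ) sin(nη) solves the heat equation; by superposition u(η,σ) = Σ c_n exp(-2n²σ) sin(nη).
Reading off the coefficients: c_1=-2, c_2=-2, c_4=2, so u(η,σ) = -2exp(-2σ)sin(η) - 2exp(-8σ)sin(2η) + 2exp(-32σ)sin(4η).
Substituting back η = x - t, σ = t: T(x,t) = u(x - t, t).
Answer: T(x, t) = 2exp(-2t)sin(t - x) + 2exp(-8t)sin(2t - 2x) - 2exp(-32t)sin(4t - 4x)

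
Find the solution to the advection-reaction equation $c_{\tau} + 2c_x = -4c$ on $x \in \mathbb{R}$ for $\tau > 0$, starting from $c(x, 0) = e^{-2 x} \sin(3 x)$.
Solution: Substitute $c = e^{-2x}u$.
Then $c_x = e^{-2x}(u_x - 2u)$, $c_{\tau} = e^{-2x}u_{\tau}$; substituting and dividing by $e^{-2x}$, the lower-order terms cancel: $u_{\tau} + 2u_x = 0$ (standard advection equation).
Data for $u$: $u(x,0) = e^{2x}c(x,0) = \sin(3 x)$.
By characteristics ($dx/d\tau = 2$), $u(x,\tau) = f(x - 2\tau)$ with $f = u( \cdot , 0)$.
So $u(x,\tau) = \sin(3 x - 6 \tau)$, and $c(x,\tau) = e^{-2x}u(x,\tau)$.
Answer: $c(x, \tau) = - e^{-2 x} \sin(6 \tau - 3 x)$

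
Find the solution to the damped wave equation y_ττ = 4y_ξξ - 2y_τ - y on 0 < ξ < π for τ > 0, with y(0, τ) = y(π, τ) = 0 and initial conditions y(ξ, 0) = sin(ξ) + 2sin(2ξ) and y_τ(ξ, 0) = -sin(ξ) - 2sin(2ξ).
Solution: Substitute y = exp(-τ)u, i.e. u = exp(τ)y.
By the product rule, y_τ = exp(-τ)(u_τ - u), y_ττ = exp(-τ)(u_ττ - 2u_τ + u), y_ξξ = exp(-τ)u_ξξ.
Substituting into the PDE and dividing by exp(-τ): u_ττ - 2u_τ + u = 4u_ξξ - 2(u_τ - u) - u.
The lower-order terms cancel, leaving the standard wave equation u_ττ = 4u_ξξ.
Initial data for u: u(ξ,0) = y(ξ,0) = sin(ξ) + 2sin(2ξ); u_τ(ξ,0) = y_τ(ξ,0) + y(ξ,0) = 0. The boundary conditions carry over: u(0,τ) = u(π,τ) = 0.
Solve for u:
  Using separation of variables u = X(ξ)T(τ):
  Eigenfunctions: sin(nξ), n = 1, 2, 3, ...
  General solution: u(ξ, τ) = Σ [A_n cos(2n τ) + B_n sin(2n τ)] sin(nξ)
  From u(ξ,0) = sin(ξ) + 2sin(2ξ): A_1=1, A_2=2. From u_τ(ξ,0) = 0: all B_n = 0.
Hence u(ξ,τ) = sin(ξ)cos(2τ) + 2sin(2ξ)cos(4τ).
Transform back: y(ξ,τ) = exp(-τ)u(ξ,τ).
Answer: y(ξ, τ) = exp(-τ)sin(ξ)cos(2τ) + 2exp(-τ)sin(2ξ)cos(4τ)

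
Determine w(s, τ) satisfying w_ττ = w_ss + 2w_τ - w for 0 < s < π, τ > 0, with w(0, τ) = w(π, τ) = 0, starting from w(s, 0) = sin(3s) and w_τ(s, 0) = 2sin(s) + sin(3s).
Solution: Substitute w = exp(τ)u.
Then w_τ = exp(τ)(u_τ + u), w_ττ = exp(τ)(u_ττ + 2u_τ + u), w_ss = exp(τ)u_ss; substituting and dividing by exp(τ), the lower-order terms cancel: u_ττ = u_ss (standard wave equation).
Data for u: u(s,0) = w(s,0) = sin(3s); u_τ(s,0) = w_τ(s,0) - w(s,0) = 2sin(s). The boundary conditions carry over: u(0,τ) = u(π,τ) = 0.
Separating variables: u = Σ [A_n cos(ω_n τ) + B_n sin(ω_n τ)] sin(ns), ω_n = n. From ICs (B_n = velocity coefficient / ω_n): A_3=1, B_1=2.
So u(s,τ) = 2sin(s)sin(τ) + sin(3s)cos(3τ), and w(s,τ) = exp(τ)u(s,τ).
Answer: w(s, τ) = 2exp(τ)sin(s)sin(τ) + exp(τ)sin(3s)cos(3τ)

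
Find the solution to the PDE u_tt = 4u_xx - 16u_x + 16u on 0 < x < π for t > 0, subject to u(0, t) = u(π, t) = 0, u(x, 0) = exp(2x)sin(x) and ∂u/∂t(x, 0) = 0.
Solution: Substitute u = exp(2x)w.
Then u_x = exp(2x)(w_x + 2w), u_xx = exp(2x)(w_xx + 4w_x + 4w), u_tt = exp(2x)w_tt; substituting and dividing by exp(2x), the lower-order terms cancel: w_tt = 4w_xx (standard wave equation).
Data for w: w(x,0) = exp(-2x)u(x,0) = sin(x); w_t(x,0) = exp(-2x)u_t(x,0) = 0. The boundary conditions carry over: w(0,t) = w(π,t) = 0.
Separating variables: w = Σ [A_n cos(ω_n t) + B_n sin(ω_n t)] sin(nx), ω_n = 2n. From ICs: A_1=1.
So w(x,t) = sin(x)cos(2t), and u(x,t) = exp(2x)w(x,t).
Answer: u(x, t) = exp(2x)sin(x)cos(2t)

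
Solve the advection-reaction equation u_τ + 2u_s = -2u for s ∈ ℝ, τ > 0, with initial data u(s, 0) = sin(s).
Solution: Substitute u = exp(-2τ)w.
Then u_τ = exp(-2τ)(w_τ - 2w), u_s = exp(-2τ)w_s; substituting and dividing by exp(-2τ), the lower-order terms cancel: w_τ + 2w_s = 0 (standard advection equation).
Data for w: w(s,0) = u(s,0) = sin(s).
By characteristics (ds/dτ = 2), w(s,τ) = f(s - 2τ) with f = w(·, 0).
So w(s,τ) = sin(s - 2τ), and u(s,τ) = exp(-2τ)w(s,τ).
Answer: u(s, τ) = exp(-2τ)sin(s - 2τ)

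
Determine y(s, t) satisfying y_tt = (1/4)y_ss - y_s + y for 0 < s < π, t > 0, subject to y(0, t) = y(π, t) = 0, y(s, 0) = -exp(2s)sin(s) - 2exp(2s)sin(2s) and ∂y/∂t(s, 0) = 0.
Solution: Substitute y = exp(2s)u.
Then y_s = exp(2s)(u_s + 2u), y_ss = exp(2s)(u_ss + 4u_s + 4u), y_tt = exp(2s)u_tt; substituting and dividing by exp(2s), the lower-order terms cancel: u_tt = (1/4)u_ss (standard wave equation).
Data for u: u(s,0) = exp(-2s)y(s,0) = -sin(s) - 2sin(2s); u_t(s,0) = exp(-2s)y_t(s,0) = 0. The boundary conditions carry over: u(0,t) = u(π,t) = 0.
Separating variables: u = Σ [A_n cos(ω_n t) + B_n sin(ω_n t)] sin(ns), ω_n = n/2. From ICs: A_1=-1, A_2=-2.
So u(s,t) = -sin(s)cos(t/2) - 2sin(2s)cos(t), and y(s,t) = exp(2s)u(s,t).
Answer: y(s, t) = -exp(2s)sin(s)cos(t/2) - 2exp(2s)sin(2s)cos(t)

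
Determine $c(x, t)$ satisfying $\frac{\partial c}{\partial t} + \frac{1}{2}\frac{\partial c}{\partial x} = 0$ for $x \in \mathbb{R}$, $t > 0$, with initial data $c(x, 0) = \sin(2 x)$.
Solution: By method of characteristics (waves move right with speed 1/2):
Along characteristics $x - \frac{1}{2}t =$ const, $c$ is constant, so $c(x,t) = f(x - \frac{1}{2}t)$ with $f = c( \cdot , 0)$.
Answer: $c(x, t) = - \sin(t - 2 x)$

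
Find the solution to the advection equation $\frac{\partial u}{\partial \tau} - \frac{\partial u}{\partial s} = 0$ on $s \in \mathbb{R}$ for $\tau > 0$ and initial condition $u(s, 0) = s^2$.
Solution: By characteristics ($ds/d\tau = -1$), $u(s,\tau) = f(s + \tau)$ with $f = u( \cdot , 0)$.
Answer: $u(s, \tau) = \tau^2 + 2 \tau s + s^2$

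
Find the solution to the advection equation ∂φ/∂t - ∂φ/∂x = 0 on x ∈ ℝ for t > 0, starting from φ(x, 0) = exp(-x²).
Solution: By characteristics (dx/dt = -1), φ(x,t) = f(x + t) with f = φ(·, 0).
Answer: φ(x, t) = exp(-(t + x)²)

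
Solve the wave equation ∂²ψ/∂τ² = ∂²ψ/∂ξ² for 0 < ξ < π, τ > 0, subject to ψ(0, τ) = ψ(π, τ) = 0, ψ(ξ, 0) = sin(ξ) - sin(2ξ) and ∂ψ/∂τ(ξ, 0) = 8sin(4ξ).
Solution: Separating variables: ψ = Σ [A_n cos(ω_n τ) + B_n sin(ω_n τ)] sin(nξ), ω_n = n. From ICs (B_n = velocity coefficient / ω_n): A_1=1, A_2=-1, B_4=2.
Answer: ψ(ξ, τ) = sin(ξ)cos(τ) - sin(2ξ)cos(2τ) + 2sin(4ξ)sin(4τ)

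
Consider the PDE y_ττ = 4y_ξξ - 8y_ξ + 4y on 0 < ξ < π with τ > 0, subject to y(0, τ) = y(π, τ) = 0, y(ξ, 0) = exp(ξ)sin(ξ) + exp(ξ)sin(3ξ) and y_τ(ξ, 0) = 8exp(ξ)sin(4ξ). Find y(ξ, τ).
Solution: Substitute y = exp(ξ)u, i.e. u = exp(-ξ)y.
By the product rule, y_ξ = exp(ξ)(u_ξ + u), y_ξξ = exp(ξ)(u_ξξ + 2u_ξ + u), y_ττ = exp(ξ)u_ττ.
Substituting into the PDE and dividing by exp(ξ): u_ττ = 4(u_ξξ + 2u_ξ + u) - 8(u_ξ + u) + 4u.
The lower-order terms cancel, leaving the standard wave equation u_ττ = 4u_ξξ.
Initial data for u: u(ξ,0) = exp(-ξ)y(ξ,0) = sin(ξ) + sin(3ξ); u_τ(ξ,0) = exp(-ξ)y_τ(ξ,0) = 8sin(4ξ). The boundary conditions carry over: u(0,τ) = u(π,τ) = 0.
Solve for u:
  Using separation of variables u = X(ξ)T(τ):
  Eigenfunctions: sin(nξ), n = 1, 2, 3, ...
  General solution: u(ξ, τ) = Σ [A_n cos(2n τ) + B_n sin(2n τ)] sin(nξ)
  From u(ξ,0) = sin(ξ) + sin(3ξ): A_1=1, A_3=1. From u_τ(ξ,0) = 8sin(4ξ), using u_τ(ξ,0) = Σ ω_n B_n sin(nξ) with ω_n = 2n: B_4 = 8/8 = 1.
Hence u(ξ,τ) = sin(ξ)cos(2τ) + sin(3ξ)cos(6τ) + sin(4ξ)sin(8τ).
Transform back: y(ξ,τ) = exp(ξ)u(ξ,τ).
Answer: y(ξ, τ) = exp(ξ)sin(ξ)cos(2τ) + exp(ξ)sin(3ξ)cos(6τ) + exp(ξ)sin(4ξ)sin(8τ)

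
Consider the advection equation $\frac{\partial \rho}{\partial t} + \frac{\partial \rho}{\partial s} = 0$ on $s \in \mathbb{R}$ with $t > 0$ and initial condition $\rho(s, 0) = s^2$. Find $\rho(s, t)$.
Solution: By method of characteristics (waves move right with speed 1):
Along characteristics $s - t =$ const, $\rho$ is constant, so $\rho(s,t) = f(s - t)$ with $f = \rho( \cdot , 0)$.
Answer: $\rho(s, t) = s^2 - 2 s t + t^2$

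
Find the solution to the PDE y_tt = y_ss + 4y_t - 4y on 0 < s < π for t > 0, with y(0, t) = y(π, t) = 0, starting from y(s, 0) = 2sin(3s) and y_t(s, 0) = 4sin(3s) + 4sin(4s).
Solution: Substitute y = exp(2t)u, i.e. u = exp(-2t)y.
By the product rule, y_t = exp(2t)(u_t + 2u), y_tt = exp(2t)(u_tt + 4u_t + 4u), y_ss = exp(2t)u_ss.
Substituting into the PDE and dividing by exp(2t): u_tt + 4u_t + 4u = u_ss + 4(u_t + 2u) - 4u.
The lower-order terms cancel, leaving the standard wave equation u_tt = u_ss.
Initial data for u: u(s,0) = y(s,0) = 2sin(3s); u_t(s,0) = y_t(s,0) - 2y(s,0) = 4sin(4s). The boundary conditions carry over: u(0,t) = u(π,t) = 0.
Solve for u:
  Using separation of variables u = X(s)T(t):
  Eigenfunctions: sin(ns), n = 1, 2, 3, ...
  General solution: u(s, t) = Σ [A_n cos(n t) + B_n sin(n t)] sin(ns)
  From u(s,0) = 2sin(3s): A_3=2. From u_t(s,0) = 4sin(4s), using u_t(s,0) = Σ ω_n B_n sin(ns) with ω_n = n: B_4 = 4/4 = 1.
Hence u(s,t) = 2sin(3s)cos(3t) + sin(4s)sin(4t).
Transform back: y(s,t) = exp(2t)u(s,t).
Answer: y(s, t) = 2exp(2t)sin(3s)cos(3t) + exp(2t)sin(4s)sin(4t)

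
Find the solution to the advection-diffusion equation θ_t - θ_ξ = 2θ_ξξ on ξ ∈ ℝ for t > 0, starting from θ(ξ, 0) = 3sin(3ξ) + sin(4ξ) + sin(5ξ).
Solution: Moving frame: η = ξ + t, σ = t, θ = u(η,σ), so θ_t = u_σ + u_η and θ_ξξ = u_ηη.
Hence θ_t - θ_ξ = u_σ and the PDE becomes the heat equation u_σ = 2u_ηη on η ∈ ℝ.
Initial data: u(η,0) = θ(η,0) = 3sin(3η) + sin(4η) + sin(5η). Each mode sin(nη) decays as exp(-2n²σ) on ℝ, so u(η,σ) = Σ c_n exp(-2n²σ) sin(nη) with c_3=3, c_4=1, c_5=1: u(η,σ) = 3exp(-18σ)sin(3η) + exp(-32σ)sin(4η) + exp(-50σ)sin(5η).
Substituting back: θ(ξ,t) = u(ξ + t, t).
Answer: θ(ξ, t) = 3exp(-18t)sin(3t + 3ξ) + exp(-32t)sin(4t + 4ξ) + exp(-50t)sin(5t + 5ξ)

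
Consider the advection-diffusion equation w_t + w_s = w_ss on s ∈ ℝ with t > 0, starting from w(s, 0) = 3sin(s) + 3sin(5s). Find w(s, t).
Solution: Moving frame: η = s - t, σ = t, w = u(η,σ), so w_t = u_σ - u_η and w_ss = u_ηη.
Hence w_t + w_s = u_σ and the PDE becomes the heat equation u_σ = u_ηη on η ∈ ℝ.
Initial data: u(η,0) = w(η,0) = 3sin(η) + 3sin(5η). Each mode sin(nη) decays as exp(-n²σ) on ℝ, so u(η,σ) = Σ c_n exp(-n²σ) sin(nη) with c_1=3, c_5=3: u(η,σ) = 3exp(-σ)sin(η) + 3exp(-25σ)sin(5η).
Substituting back: w(s,t) = u(s - t, t).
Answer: w(s, t) = 3exp(-t)sin(s - t) + 3exp(-25t)sin(5s - 5t)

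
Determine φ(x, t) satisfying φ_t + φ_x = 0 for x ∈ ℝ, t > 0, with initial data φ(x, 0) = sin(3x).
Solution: By characteristics (dx/dt = 1), φ(x,t) = f(x - t) with f = φ(·, 0).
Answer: φ(x, t) = -sin(3t - 3x)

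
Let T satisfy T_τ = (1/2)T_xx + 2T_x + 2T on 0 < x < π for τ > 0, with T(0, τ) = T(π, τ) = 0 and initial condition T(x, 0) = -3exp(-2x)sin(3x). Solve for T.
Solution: Substitute T = exp(-2x)u.
Then T_x = exp(-2x)(u_x - 2u), T_xx = exp(-2x)(u_xx - 4u_x + 4u), T_τ = exp(-2x)u_τ; substituting and dividing by exp(-2x), the lower-order terms cancel: u_τ = (1/2)u_xx (standard heat equation).
Data for u: u(x,0) = exp(2x)T(x,0) = -3sin(3x). The boundary conditions carry over: u(0,τ) = u(π,τ) = 0.
Separating variables: u = Σ c_n exp(-n²τ/2) sin(nx). From u(x,0) = -3sin(3x): c_3=-3.
So u(x,τ) = -3exp(-9τ/2)sin(3x), and T(x,τ) = exp(-2x)u(x,τ).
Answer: T(x, τ) = -3exp(-2x)exp(-9τ/2)sin(3x)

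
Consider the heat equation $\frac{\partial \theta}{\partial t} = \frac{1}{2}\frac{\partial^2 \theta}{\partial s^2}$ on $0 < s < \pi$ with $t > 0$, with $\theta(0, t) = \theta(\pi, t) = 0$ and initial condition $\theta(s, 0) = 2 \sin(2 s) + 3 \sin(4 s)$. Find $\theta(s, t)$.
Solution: Separating variables: $\theta = \sum c_n e^{-n^2t/2} \sin(ns)$. From $\theta(s,0) = 2 \sin(2 s) + 3 \sin(4 s)$: $c_2=2, c_4=3$.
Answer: $\theta(s, t) = 2 e^{-2 t} \sin(2 s) + 3 e^{-8 t} \sin(4 s)$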